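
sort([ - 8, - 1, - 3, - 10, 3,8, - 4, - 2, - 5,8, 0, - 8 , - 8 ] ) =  [ - 10, - 8, - 8, - 8, - 5,-4, - 3 , - 2,-1,0,3,  8,  8] 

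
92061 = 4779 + 87282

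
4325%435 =410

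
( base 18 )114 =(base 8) 532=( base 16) 15A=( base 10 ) 346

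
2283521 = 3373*677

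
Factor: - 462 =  - 2^1*3^1 * 7^1*11^1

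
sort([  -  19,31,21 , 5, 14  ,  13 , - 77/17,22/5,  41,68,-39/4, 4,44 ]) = [ - 19,-39/4, - 77/17,4, 22/5,5,13,14,21,31 , 41, 44 , 68 ] 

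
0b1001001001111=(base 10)4687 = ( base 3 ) 20102121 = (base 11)3581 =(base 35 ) 3SW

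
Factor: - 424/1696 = -2^( - 2)= - 1/4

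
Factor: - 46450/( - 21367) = 2^1*5^2*23^( - 1) = 50/23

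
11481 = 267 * 43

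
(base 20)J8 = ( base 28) DO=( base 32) c4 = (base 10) 388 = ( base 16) 184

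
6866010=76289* 90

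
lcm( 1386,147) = 9702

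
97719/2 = 97719/2 = 48859.50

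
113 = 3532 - 3419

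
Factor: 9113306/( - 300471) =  - 2^1*3^( - 1)*47^ (-1 )*2131^( - 1)*4556653^1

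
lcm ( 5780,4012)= 341020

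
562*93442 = 52514404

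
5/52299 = 5/52299 = 0.00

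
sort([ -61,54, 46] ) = [ - 61, 46,54]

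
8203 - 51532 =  - 43329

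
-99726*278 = -27723828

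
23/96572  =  23/96572= 0.00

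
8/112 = 1/14 = 0.07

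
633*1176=744408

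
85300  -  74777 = 10523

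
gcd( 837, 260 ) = 1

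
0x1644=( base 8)13104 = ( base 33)57o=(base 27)7m3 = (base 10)5700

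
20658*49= 1012242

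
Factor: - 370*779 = - 2^1*5^1* 19^1* 37^1*41^1=- 288230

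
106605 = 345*309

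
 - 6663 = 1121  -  7784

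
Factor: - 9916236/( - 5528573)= 2^2*3^3*11^1*17^1*491^1*1481^(-1 )*3733^( - 1 )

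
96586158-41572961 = 55013197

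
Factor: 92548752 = 2^4*3^1*1928099^1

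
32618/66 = 494 + 7/33 = 494.21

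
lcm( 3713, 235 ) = 18565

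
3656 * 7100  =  25957600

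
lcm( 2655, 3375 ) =199125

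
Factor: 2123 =11^1*193^1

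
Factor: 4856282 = 2^1*29^1*101^1 * 829^1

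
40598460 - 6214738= 34383722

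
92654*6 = 555924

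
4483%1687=1109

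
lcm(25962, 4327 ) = 25962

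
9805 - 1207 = 8598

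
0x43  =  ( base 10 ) 67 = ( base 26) 2F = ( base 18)3d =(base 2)1000011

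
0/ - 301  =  0/1 = -  0.00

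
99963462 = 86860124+13103338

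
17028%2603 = 1410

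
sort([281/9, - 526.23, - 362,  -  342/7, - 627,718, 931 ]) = [-627, - 526.23, - 362,-342/7, 281/9 , 718, 931 ]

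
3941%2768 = 1173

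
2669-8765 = -6096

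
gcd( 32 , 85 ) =1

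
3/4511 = 3/4511 = 0.00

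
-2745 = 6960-9705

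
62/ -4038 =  -1 + 1988/2019 = - 0.02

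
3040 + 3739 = 6779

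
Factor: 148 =2^2*37^1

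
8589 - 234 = 8355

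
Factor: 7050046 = 2^1*89^1 * 39607^1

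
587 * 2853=1674711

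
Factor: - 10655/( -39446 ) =2^( - 1 )*5^1*11^( - 2)*163^( - 1 )*2131^1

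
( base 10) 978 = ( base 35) RX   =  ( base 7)2565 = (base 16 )3D2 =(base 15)453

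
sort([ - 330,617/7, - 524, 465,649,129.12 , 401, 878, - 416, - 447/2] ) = [ - 524, - 416,-330,-447/2,617/7, 129.12,401,  465 , 649,878 ]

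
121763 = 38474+83289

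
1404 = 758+646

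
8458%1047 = 82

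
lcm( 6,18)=18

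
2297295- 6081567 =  - 3784272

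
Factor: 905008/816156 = 988/891 = 2^2*3^ ( - 4)*11^(-1 ) * 13^1 * 19^1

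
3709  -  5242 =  - 1533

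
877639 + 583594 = 1461233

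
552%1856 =552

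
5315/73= 72 + 59/73 = 72.81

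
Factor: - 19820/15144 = -4955/3786 = -2^( - 1)*3^( - 1)*5^1 * 631^( - 1 )*991^1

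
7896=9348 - 1452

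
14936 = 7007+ 7929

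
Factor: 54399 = 3^1*18133^1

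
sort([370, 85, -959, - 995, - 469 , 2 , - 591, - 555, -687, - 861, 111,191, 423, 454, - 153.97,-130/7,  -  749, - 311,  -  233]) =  [ - 995,-959, - 861, - 749, - 687,-591, - 555, - 469, - 311 , - 233,-153.97 , - 130/7, 2, 85,111, 191, 370, 423,454 ]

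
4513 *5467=24672571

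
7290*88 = 641520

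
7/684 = 7/684= 0.01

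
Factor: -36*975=-35100=- 2^2 * 3^3 *5^2*13^1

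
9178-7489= 1689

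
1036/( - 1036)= - 1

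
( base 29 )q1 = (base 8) 1363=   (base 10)755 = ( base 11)627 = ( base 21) 1EK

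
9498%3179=3140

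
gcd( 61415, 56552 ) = 1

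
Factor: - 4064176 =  - 2^4*19^1*29^1*461^1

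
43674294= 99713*438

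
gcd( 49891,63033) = 1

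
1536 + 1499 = 3035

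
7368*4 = 29472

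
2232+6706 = 8938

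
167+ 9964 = 10131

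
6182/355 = 17 + 147/355 = 17.41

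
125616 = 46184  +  79432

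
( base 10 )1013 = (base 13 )5cc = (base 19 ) 2F6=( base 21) 265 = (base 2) 1111110101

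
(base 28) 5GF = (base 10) 4383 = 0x111F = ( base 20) aj3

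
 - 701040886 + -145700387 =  - 846741273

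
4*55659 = 222636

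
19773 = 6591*3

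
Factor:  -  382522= - 2^1*7^1  *89^1 * 307^1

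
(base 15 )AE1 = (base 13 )1174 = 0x99D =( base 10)2461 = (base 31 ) 2HC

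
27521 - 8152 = 19369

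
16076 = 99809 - 83733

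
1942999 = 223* 8713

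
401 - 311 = 90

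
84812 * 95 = 8057140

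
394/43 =394/43=9.16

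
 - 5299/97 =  - 5299/97= -54.63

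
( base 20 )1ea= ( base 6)3110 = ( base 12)496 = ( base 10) 690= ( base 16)2B2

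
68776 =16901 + 51875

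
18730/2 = 9365= 9365.00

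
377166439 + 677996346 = 1055162785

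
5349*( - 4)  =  -21396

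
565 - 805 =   -  240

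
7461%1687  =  713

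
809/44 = 809/44 = 18.39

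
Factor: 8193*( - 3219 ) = -3^2*29^1*37^1*2731^1= - 26373267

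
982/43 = 982/43 = 22.84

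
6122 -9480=-3358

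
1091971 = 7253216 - 6161245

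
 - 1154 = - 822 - 332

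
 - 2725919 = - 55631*49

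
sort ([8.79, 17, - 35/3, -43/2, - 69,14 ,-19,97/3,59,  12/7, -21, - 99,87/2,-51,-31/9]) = [  -  99,-69, - 51,-43/2,-21 , - 19,  -  35/3,- 31/9,  12/7,8.79, 14,17, 97/3,87/2,59]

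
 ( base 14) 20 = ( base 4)130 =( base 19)19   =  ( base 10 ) 28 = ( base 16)1c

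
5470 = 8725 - 3255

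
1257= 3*419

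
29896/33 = 905 +31/33 = 905.94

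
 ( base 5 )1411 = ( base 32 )77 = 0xe7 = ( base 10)231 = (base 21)B0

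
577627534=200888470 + 376739064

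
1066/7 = 152 + 2/7 = 152.29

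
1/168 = 1/168= 0.01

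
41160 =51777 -10617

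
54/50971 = 54/50971 = 0.00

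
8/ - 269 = - 8/269 = -0.03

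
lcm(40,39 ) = 1560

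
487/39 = 12+19/39 = 12.49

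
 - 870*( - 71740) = 62413800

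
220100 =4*55025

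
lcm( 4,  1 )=4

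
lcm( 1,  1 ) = 1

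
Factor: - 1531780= - 2^2*5^1*19^1*29^1*139^1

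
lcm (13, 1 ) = 13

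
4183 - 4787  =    -  604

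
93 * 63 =5859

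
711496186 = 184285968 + 527210218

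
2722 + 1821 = 4543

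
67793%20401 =6590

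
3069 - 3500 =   -  431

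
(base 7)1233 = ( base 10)465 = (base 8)721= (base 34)DN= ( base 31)F0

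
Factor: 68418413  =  7^1*9774059^1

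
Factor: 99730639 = 19^1*67^1 * 157^1*499^1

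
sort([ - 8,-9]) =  [ - 9,-8]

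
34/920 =17/460 = 0.04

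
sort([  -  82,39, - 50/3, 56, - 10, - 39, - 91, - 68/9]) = [ - 91, - 82, - 39, - 50/3, - 10, - 68/9, 39 , 56]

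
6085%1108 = 545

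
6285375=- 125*( - 50283) 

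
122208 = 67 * 1824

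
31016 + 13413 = 44429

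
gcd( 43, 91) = 1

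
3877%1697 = 483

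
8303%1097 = 624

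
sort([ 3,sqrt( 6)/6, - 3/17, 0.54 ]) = [ - 3/17,sqrt (6) /6 , 0.54,3] 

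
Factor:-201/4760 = -2^( - 3 ) * 3^1*5^(- 1)*7^(-1 )*17^(-1)*67^1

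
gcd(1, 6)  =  1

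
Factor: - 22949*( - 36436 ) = 836169764 = 2^2*53^1*433^1*9109^1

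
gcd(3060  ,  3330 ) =90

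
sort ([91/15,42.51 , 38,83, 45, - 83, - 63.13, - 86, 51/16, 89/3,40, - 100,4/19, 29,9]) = [ - 100, - 86, - 83, - 63.13,  4/19,  51/16, 91/15, 9,29, 89/3,38,40,  42.51, 45 , 83 ] 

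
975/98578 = 975/98578 = 0.01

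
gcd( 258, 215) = 43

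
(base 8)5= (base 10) 5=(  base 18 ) 5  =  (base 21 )5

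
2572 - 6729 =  - 4157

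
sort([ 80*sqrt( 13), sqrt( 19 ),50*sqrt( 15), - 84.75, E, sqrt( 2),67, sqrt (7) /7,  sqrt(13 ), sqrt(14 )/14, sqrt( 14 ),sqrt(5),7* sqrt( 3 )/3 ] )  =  [-84.75,sqrt( 14 )/14,sqrt( 7) /7, sqrt(2 ),sqrt( 5),E,sqrt(13), sqrt( 14),7*sqrt( 3 )/3,sqrt( 19 ), 67,50*sqrt( 15) , 80*sqrt(13 )]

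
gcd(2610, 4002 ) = 174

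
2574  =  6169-3595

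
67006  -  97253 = -30247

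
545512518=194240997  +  351271521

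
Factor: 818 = 2^1*409^1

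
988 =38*26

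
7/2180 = 7/2180 = 0.00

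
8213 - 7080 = 1133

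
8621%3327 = 1967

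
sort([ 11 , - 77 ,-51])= [  -  77 , -51, 11 ]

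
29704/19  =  1563 + 7/19 = 1563.37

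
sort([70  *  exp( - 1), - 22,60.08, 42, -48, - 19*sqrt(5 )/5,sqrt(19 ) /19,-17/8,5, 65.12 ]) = [ - 48,-22, - 19*sqrt( 5) /5,-17/8,sqrt(19)/19,5,  70*exp( - 1 ), 42,  60.08 , 65.12 ]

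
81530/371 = 81530/371=219.76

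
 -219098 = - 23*9526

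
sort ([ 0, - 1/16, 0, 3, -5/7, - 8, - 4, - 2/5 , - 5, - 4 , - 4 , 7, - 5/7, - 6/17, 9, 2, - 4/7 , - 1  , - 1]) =[ -8,  -  5, - 4,  -  4, - 4,- 1,-1, - 5/7,-5/7, - 4/7, - 2/5,  -  6/17, - 1/16, 0,0, 2, 3 , 7,9]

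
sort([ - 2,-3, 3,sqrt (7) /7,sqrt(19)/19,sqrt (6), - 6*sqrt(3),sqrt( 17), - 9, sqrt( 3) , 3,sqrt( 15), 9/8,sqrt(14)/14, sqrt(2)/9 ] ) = [ - 6*sqrt(3) , - 9, - 3, - 2 , sqrt( 2)/9,  sqrt ( 19) /19,sqrt( 14) /14,sqrt( 7)/7, 9/8 , sqrt(3),sqrt(6 ),  3,3,sqrt (15),sqrt (17) ] 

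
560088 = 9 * 62232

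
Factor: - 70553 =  - 7^1*10079^1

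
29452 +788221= 817673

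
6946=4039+2907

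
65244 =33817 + 31427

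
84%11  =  7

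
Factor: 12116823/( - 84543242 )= - 2^ ( - 1)*3^1*7^(- 1)*641^1*6301^1*6038803^( -1)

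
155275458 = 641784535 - 486509077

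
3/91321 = 3/91321 = 0.00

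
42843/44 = 973+31/44= 973.70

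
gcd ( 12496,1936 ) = 176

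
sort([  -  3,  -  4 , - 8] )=[ - 8, - 4,- 3] 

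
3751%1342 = 1067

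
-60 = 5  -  65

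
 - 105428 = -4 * 26357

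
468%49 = 27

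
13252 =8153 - -5099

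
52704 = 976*54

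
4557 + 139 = 4696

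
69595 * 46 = 3201370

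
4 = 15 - 11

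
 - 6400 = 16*( - 400)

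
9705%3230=15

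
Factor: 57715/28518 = 2^ (-1)*3^ ( - 1)*5^1*7^(-1)*17^1=85/42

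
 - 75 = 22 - 97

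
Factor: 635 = 5^1*127^1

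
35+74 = 109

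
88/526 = 44/263 = 0.17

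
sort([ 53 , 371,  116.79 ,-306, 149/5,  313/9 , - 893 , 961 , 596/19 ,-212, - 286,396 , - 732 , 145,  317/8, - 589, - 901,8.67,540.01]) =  [  -  901 , - 893, - 732 , - 589  ,-306,  -  286, - 212,  8.67,149/5,  596/19, 313/9,  317/8, 53, 116.79,145,371, 396,540.01 , 961 ] 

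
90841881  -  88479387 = 2362494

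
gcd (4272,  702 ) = 6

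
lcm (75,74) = 5550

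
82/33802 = 41/16901=0.00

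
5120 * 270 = 1382400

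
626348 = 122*5134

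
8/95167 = 8/95167= 0.00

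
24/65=24/65=0.37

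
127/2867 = 127/2867 = 0.04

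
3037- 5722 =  - 2685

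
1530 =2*765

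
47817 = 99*483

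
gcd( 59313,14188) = 1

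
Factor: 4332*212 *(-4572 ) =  - 4198851648 = - 2^6*3^3*19^2*53^1 * 127^1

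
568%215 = 138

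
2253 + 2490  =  4743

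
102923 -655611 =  - 552688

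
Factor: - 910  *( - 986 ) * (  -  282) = -2^3*3^1 *5^1 * 7^1*13^1 * 17^1*29^1*47^1= -253027320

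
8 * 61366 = 490928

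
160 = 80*2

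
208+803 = 1011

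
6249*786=4911714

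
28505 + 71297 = 99802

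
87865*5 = 439325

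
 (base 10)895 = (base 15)3ea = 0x37f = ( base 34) QB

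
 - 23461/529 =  - 23461/529 = - 44.35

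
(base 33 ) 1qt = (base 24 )3a8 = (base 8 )3670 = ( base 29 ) 2A4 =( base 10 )1976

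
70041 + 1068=71109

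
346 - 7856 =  - 7510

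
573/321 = 1+84/107 = 1.79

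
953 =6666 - 5713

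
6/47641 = 6/47641 =0.00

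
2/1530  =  1/765 = 0.00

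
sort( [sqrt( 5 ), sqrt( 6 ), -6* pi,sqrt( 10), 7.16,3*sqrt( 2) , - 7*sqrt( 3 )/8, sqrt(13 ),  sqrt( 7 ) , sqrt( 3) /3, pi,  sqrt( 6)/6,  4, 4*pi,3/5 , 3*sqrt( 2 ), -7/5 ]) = [ -6*pi , - 7*sqrt( 3) /8,  -  7/5,sqrt( 6) /6,sqrt( 3 )/3,3/5,sqrt( 5), sqrt( 6 ),sqrt(7 ),pi,sqrt( 10 ),sqrt( 13), 4,3*sqrt( 2),3 *sqrt (2 ),7.16,4*pi] 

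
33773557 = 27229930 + 6543627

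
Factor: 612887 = 11^1  *55717^1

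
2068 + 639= 2707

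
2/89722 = 1/44861= 0.00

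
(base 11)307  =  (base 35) AK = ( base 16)172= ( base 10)370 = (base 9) 451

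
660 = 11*60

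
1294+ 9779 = 11073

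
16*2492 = 39872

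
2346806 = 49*47894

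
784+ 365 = 1149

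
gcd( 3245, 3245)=3245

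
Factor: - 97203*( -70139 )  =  6817721217=   3^1*32401^1*70139^1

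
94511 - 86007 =8504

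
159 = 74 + 85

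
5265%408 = 369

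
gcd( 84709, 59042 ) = 1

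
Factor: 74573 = 74573^1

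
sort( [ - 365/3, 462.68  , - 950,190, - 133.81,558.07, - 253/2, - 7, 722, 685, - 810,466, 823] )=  [ - 950,-810,-133.81,-253/2,- 365/3, - 7,190, 462.68, 466,558.07, 685, 722, 823]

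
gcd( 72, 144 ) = 72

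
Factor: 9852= 2^2*3^1*821^1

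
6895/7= 985 = 985.00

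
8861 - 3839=5022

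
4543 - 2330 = 2213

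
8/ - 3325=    - 1 + 3317/3325 = - 0.00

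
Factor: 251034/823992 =2^( - 2 )*7^1*13^(-1 )*19^(- 1 )*43^1 = 301/988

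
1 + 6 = 7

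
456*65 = 29640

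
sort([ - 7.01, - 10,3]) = [ - 10, - 7.01, 3]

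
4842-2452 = 2390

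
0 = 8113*0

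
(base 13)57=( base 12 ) 60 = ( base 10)72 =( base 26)2K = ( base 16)48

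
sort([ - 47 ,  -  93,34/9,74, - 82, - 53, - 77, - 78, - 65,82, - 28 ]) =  [ -93, -82, - 78, - 77, - 65, - 53, - 47, - 28,34/9,74,82]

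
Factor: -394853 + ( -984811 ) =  - 2^4*3^2*11^1 * 13^1*67^1 = - 1379664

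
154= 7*22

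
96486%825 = 786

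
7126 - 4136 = 2990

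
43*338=14534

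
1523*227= 345721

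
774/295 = 2 + 184/295 = 2.62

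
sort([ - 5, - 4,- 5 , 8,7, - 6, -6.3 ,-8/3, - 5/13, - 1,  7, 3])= [ - 6.3, - 6, - 5,-5, - 4,  -  8/3 , - 1, - 5/13,  3 , 7, 7, 8 ] 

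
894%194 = 118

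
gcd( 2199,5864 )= 733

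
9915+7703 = 17618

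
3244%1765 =1479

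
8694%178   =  150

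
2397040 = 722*3320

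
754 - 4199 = -3445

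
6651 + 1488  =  8139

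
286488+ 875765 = 1162253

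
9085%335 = 40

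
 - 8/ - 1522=4/761 =0.01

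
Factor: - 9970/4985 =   -  2^1 = -2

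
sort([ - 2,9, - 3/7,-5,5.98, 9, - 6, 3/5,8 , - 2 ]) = [ - 6,-5, - 2,- 2, - 3/7,3/5,5.98,8  ,  9,9 ] 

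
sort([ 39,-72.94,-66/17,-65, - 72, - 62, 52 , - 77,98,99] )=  [ - 77, - 72.94, - 72, - 65,-62,- 66/17,39,  52, 98,99] 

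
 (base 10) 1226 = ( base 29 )1D8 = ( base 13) 734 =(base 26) 1l4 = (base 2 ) 10011001010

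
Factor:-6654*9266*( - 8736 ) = 538626501504 = 2^7*3^2*7^1*13^1*41^1*113^1*1109^1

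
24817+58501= 83318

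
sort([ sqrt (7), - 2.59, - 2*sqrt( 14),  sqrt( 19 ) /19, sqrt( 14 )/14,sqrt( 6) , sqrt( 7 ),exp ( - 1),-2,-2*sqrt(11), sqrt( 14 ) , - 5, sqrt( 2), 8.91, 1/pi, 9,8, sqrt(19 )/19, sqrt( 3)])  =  [ - 2*sqrt(14), - 2*sqrt( 11), - 5, - 2.59,- 2, sqrt ( 19 ) /19,  sqrt( 19)/19, sqrt( 14)/14, 1/pi,  exp( - 1 ),sqrt( 2) , sqrt( 3),  sqrt( 6), sqrt( 7), sqrt( 7), sqrt( 14), 8, 8.91, 9] 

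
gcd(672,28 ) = 28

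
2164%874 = 416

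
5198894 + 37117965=42316859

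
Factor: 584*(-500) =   -  2^5*5^3* 73^1 =- 292000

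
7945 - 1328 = 6617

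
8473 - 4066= 4407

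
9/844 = 9/844 = 0.01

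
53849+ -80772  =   - 26923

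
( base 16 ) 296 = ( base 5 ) 10122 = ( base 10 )662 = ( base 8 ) 1226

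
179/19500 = 179/19500 = 0.01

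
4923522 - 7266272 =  - 2342750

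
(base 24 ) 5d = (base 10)133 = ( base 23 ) 5i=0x85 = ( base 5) 1013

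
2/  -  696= -1 +347/348 = - 0.00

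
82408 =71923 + 10485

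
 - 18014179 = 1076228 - 19090407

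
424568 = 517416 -92848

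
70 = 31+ 39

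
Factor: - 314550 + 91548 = -223002 = - 2^1*3^2*13^1*953^1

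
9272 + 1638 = 10910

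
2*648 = 1296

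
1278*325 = 415350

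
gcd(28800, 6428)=4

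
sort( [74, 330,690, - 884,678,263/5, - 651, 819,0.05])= [ - 884, - 651,0.05, 263/5,74 , 330,678 , 690,819 ] 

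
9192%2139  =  636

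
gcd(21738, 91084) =2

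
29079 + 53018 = 82097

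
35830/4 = 8957+ 1/2 = 8957.50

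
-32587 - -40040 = 7453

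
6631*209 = 1385879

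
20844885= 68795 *303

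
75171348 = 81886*918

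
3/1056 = 1/352 = 0.00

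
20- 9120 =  - 9100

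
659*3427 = 2258393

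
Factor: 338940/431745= 2^2*3^1*7^1*107^( -1 )=84/107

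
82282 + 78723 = 161005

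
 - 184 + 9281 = 9097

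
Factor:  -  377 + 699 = 322 = 2^1*7^1*23^1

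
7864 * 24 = 188736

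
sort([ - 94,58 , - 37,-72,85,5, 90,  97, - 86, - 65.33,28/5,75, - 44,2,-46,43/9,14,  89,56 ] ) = [ - 94, - 86,-72, - 65.33, - 46, - 44,  -  37, 2,43/9,5,28/5,14,56, 58, 75,85, 89, 90,97]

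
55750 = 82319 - 26569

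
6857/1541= 6857/1541 = 4.45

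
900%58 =30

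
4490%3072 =1418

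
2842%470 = 22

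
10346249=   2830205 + 7516044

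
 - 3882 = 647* ( - 6)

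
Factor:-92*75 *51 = -351900 = - 2^2* 3^2*5^2*17^1*23^1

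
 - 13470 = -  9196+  - 4274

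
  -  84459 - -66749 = -17710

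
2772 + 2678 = 5450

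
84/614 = 42/307 = 0.14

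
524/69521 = 524/69521 =0.01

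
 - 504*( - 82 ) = 41328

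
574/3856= 287/1928 = 0.15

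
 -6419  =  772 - 7191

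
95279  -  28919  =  66360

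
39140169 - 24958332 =14181837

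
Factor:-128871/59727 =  - 999/463 = -3^3*37^1*463^( - 1)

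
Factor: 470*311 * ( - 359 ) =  - 2^1*5^1*47^1*311^1*359^1 = - 52475030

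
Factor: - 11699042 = - 2^1*23^1*197^1*1291^1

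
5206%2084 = 1038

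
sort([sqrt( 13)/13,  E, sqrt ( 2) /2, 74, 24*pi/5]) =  [ sqrt(13 ) /13,sqrt( 2) /2, E, 24*pi/5, 74 ] 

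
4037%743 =322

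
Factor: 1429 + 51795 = 2^3* 6653^1 = 53224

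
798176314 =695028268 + 103148046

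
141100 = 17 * 8300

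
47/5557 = 47/5557 = 0.01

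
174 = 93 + 81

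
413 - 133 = 280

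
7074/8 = 3537/4 = 884.25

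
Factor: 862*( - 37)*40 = - 2^4*5^1 * 37^1 * 431^1 = -  1275760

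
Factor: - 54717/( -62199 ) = 3^(-1)*13^1*23^1*61^1*6911^(-1 ) = 18239/20733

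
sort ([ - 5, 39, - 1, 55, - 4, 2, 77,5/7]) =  [  -  5, - 4, - 1, 5/7, 2,  39, 55,  77] 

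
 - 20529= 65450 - 85979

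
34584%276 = 84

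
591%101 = 86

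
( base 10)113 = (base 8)161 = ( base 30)3n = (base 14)81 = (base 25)4d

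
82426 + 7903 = 90329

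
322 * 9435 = 3038070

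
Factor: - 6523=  - 11^1*593^1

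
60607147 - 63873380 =- 3266233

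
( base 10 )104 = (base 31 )3B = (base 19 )59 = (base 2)1101000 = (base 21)4k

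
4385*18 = 78930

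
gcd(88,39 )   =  1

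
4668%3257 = 1411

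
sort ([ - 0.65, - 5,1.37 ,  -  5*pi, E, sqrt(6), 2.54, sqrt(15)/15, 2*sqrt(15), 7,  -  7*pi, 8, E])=[ - 7 * pi,- 5*pi, - 5, - 0.65, sqrt(15 ) /15, 1.37, sqrt(6 ), 2.54, E,E, 7, 2*sqrt( 15 ),  8] 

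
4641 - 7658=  - 3017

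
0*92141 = 0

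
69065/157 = 439 + 142/157= 439.90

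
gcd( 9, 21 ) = 3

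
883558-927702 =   -  44144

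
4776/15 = 318 + 2/5 = 318.40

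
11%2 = 1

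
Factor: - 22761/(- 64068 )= 27/76 = 2^(- 2) * 3^3 *19^( -1)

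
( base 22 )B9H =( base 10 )5539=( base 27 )7g4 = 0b1010110100011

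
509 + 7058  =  7567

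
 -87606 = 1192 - 88798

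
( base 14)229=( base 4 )12231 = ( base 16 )1AD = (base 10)429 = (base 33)d0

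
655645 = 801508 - 145863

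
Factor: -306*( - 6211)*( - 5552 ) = -10551942432  =  -2^5 * 3^2*17^1 * 347^1 * 6211^1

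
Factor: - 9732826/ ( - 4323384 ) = 4866413/2161692 = 2^( - 2)*3^( -2)*13^( - 1 ) * 19^1*31^( - 1)*41^1*149^( - 1 )*6247^1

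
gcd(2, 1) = 1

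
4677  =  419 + 4258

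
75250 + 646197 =721447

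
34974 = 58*603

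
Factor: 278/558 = 139/279 = 3^(  -  2)*31^( - 1) * 139^1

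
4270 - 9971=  - 5701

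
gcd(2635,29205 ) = 5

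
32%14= 4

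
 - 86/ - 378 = 43/189 = 0.23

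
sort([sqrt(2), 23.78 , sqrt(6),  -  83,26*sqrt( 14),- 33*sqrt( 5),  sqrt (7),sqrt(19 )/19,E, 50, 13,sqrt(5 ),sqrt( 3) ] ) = [ - 83, -33*sqrt(5),sqrt(19 )/19, sqrt (2 ), sqrt( 3 ), sqrt( 5), sqrt(6), sqrt(7), E, 13, 23.78, 50, 26*sqrt( 14 ) ]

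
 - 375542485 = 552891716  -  928434201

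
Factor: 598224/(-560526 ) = - 2^3*11^2*907^( - 1 )=- 968/907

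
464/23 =20 + 4/23 = 20.17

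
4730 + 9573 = 14303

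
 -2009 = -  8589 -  - 6580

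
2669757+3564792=6234549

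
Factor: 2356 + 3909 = 6265   =  5^1  *7^1*179^1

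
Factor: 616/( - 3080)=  - 5^( - 1)=   -1/5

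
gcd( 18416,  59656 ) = 8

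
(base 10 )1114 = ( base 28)1bm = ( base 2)10001011010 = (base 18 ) 37G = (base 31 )14T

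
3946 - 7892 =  - 3946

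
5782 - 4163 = 1619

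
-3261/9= - 1087/3=- 362.33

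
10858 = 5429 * 2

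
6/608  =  3/304 = 0.01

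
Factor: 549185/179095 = 923/301 = 7^ ( - 1)*13^1*43^( - 1)* 71^1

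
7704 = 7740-36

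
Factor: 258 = 2^1*3^1*43^1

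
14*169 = 2366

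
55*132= 7260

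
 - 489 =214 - 703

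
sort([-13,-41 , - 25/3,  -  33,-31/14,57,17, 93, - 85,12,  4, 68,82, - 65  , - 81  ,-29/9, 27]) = [-85, - 81, - 65,-41,-33, - 13,  -  25/3,- 29/9,-31/14,4,12,17,27,57, 68,82,93 ]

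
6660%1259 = 365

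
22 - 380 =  - 358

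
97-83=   14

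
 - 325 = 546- 871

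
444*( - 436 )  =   - 193584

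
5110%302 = 278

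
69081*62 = 4283022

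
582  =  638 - 56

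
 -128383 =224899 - 353282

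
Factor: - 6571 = -6571^1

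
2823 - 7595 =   -  4772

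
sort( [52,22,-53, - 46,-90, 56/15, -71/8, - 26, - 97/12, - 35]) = [ - 90, - 53, - 46,-35 ,  -  26, - 71/8, - 97/12, 56/15, 22, 52] 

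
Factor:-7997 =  - 11^1 * 727^1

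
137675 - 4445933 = - 4308258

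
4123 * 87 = 358701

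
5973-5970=3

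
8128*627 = 5096256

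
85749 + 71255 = 157004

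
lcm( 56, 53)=2968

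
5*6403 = 32015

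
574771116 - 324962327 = 249808789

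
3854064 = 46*83784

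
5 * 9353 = 46765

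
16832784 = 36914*456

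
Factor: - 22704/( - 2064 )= 11^1 =11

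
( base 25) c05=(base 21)H08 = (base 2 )1110101010001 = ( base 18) 152H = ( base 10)7505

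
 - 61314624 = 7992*(-7672)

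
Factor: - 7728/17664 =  - 7/16  =  -2^(  -  4)*7^1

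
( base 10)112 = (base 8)160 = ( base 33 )3D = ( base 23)4K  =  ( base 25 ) 4c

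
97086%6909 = 360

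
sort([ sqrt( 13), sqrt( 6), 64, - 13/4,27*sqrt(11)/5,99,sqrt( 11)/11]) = [ - 13/4,  sqrt(11)/11,  sqrt(6), sqrt( 13), 27*sqrt(11)/5,  64,99 ] 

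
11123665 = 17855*623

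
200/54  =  100/27 = 3.70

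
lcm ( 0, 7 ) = 0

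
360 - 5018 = -4658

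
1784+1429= 3213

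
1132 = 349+783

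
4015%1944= 127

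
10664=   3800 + 6864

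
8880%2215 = 20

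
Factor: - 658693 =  - 7^1 * 94099^1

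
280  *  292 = 81760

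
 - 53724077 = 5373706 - 59097783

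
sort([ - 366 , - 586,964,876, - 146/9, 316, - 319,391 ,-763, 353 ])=[ - 763, - 586,-366, - 319 ,  -  146/9 , 316,353 , 391, 876,964] 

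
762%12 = 6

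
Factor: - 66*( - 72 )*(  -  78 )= - 370656 =- 2^5*3^4*11^1 * 13^1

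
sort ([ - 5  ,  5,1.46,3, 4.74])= [ - 5, 1.46,3,4.74, 5]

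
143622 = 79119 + 64503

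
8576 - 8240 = 336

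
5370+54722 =60092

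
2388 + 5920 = 8308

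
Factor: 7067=37^1*191^1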